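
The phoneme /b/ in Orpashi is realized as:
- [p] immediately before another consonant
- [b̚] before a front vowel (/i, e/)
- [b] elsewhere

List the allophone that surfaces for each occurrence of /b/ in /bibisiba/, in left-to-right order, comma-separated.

Occurrence 1 (position 1): before a front vowel (/i, e/) → [b̚].
Occurrence 2 (position 3): before a front vowel (/i, e/) → [b̚].
Occurrence 3 (position 7): no conditioning environment matches → elsewhere allophone [b].

[b̚], [b̚], [b]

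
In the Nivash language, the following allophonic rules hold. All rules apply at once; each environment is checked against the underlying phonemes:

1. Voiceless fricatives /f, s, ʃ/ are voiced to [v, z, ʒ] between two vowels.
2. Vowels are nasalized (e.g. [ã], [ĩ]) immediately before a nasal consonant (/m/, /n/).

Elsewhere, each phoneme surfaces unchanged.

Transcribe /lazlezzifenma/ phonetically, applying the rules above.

[lazlezzivẽnma]

/l/ (word-initial): no rule targets it → [l].
/a/ (between /l/ and /z/): rule 2 targets it, but not before a nasal consonant → unchanged [a].
/z/ (between /a/ and /l/) is unaffected → [z].
/l/ (between /z/ and /e/): no rule targets it → [l].
/e/ (between /l/ and /z/) is in the target of rule 2 but the environment (before a nasal consonant) is not met → [e].
/z/ — not in any rule's target class → [z].
/z/ (between /z/ and /i/): no rule targets it → [z].
/i/ (between /z/ and /f/) fails the environment for rule 2, so it stays [i].
Rule 1 applies to /f/ (between /i/ and /e/: between two vowels) → [v].
/e/ — between /f/ and /n/, before a nasal consonant — surfaces as [ẽ] (rule 2).
/n/ stays [n].
/m/ — not in any rule's target class → [m].
/a/ (word-final) is in the target of rule 2 but the environment (before a nasal consonant) is not met → [a].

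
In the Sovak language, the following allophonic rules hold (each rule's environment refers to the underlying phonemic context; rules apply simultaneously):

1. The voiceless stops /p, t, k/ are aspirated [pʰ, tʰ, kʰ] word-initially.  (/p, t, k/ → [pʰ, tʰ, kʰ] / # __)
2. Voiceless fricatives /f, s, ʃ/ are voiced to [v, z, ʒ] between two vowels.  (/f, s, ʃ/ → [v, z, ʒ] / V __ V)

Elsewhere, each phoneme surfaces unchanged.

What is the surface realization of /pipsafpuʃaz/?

/p/ (word-initial): word-initially, so rule 1 applies → [pʰ].
/i/ stays [i].
/p/ — between /i/ and /s/; rule 1 does not apply here → [p].
/s/ — between /p/ and /a/; rule 2 does not apply here → [s].
/a/ — not in any rule's target class → [a].
/f/ — between /a/ and /p/; rule 2 does not apply here → [f].
/p/ (between /f/ and /u/): rule 1 targets it, but not word-initially → unchanged [p].
/u/ (between /p/ and /ʃ/): no rule targets it → [u].
/ʃ/ (between /u/ and /a/): between two vowels, so rule 2 applies → [ʒ].
/a/ — not in any rule's target class → [a].
/z/ (word-final): no rule targets it → [z].

[pʰipsafpuʒaz]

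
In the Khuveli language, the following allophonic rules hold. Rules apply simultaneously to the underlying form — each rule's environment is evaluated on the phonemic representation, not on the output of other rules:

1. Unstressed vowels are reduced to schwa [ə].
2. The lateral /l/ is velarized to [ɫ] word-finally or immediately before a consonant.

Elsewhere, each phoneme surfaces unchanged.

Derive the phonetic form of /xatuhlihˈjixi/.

/x/ — not in any rule's target class → [x].
/a/ meets the environment for rule 1 (in an unstressed syllable) → [ə].
/t/ (between /a/ and /u/) is unaffected → [t].
/u/ meets the environment for rule 1 (in an unstressed syllable) → [ə].
/h/ (between /u/ and /l/) is unaffected → [h].
/l/ (between /h/ and /i/) is in the target of rule 2 but the environment (word-finally or immediately before a consonant) is not met → [l].
/i/ (between /l/ and /h/) occurs in an unstressed syllable → [ə] by rule 1.
/h/ (between /i/ and /j/): no rule targets it → [h].
/j/ stays [j].
/i/ — between /j/ and /x/; rule 1 does not apply here → [i].
/x/ (between /i/ and /i/) is unaffected → [x].
Rule 1 applies to /i/ (word-final: in an unstressed syllable) → [ə].

[xətəhləhˈjixə]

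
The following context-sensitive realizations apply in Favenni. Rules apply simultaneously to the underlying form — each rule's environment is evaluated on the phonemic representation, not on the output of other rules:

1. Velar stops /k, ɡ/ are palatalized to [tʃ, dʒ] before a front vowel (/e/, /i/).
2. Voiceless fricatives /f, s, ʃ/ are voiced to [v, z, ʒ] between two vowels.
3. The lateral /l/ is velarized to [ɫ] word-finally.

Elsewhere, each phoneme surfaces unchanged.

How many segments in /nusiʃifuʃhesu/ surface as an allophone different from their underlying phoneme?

Segments that undergo a rule: /s/ → [z] (rule 2); /ʃ/ → [ʒ] (rule 2); /f/ → [v] (rule 2); /s/ → [z] (rule 2).
All other segments surface unchanged.

4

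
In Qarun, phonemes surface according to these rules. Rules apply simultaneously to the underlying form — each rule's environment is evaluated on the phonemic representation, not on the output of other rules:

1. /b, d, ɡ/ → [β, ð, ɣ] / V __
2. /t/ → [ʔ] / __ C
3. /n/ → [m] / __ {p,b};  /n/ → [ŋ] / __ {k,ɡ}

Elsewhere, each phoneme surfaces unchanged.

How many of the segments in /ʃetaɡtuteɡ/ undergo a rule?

2

Segments that undergo a rule: /ɡ/ → [ɣ] (rule 1); /ɡ/ → [ɣ] (rule 1).
All other segments surface unchanged.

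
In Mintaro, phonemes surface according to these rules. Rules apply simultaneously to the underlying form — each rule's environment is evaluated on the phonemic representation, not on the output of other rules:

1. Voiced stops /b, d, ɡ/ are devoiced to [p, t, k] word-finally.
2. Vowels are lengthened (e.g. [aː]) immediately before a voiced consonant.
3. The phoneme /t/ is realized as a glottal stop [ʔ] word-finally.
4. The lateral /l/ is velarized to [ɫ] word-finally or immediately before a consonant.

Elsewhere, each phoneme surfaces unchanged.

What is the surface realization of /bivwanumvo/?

[biːvwaːnuːmvo]

/b/ (word-initial): rule 1 targets it, but not word-finally → unchanged [b].
Rule 2 applies to /i/ (between /b/ and /v/: before a voiced consonant) → [iː].
/v/ (between /i/ and /w/) is unaffected → [v].
/w/ (between /v/ and /a/): no rule targets it → [w].
/a/ (between /w/ and /n/): before a voiced consonant, so rule 2 applies → [aː].
/n/ — not in any rule's target class → [n].
Rule 2 applies to /u/ (between /n/ and /m/: before a voiced consonant) → [uː].
/m/ — not in any rule's target class → [m].
/v/ (between /m/ and /o/): no rule targets it → [v].
/o/ (word-final) fails the environment for rule 2, so it stays [o].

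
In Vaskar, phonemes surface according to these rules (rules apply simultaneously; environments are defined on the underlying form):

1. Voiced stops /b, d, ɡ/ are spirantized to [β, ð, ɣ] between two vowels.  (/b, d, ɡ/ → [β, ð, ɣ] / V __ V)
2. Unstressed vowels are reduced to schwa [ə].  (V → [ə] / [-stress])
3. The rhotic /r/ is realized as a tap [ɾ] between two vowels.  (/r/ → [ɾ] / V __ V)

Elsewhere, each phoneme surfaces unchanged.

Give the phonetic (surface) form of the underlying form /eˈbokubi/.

/e/ (word-initial) occurs in an unstressed syllable → [ə] by rule 2.
/b/ — between /e/ and /o/, between two vowels — surfaces as [β] (rule 1).
/o/ (between /b/ and /k/) is in the target of rule 2 but the environment (in an unstressed syllable) is not met → [o].
/k/ (between /o/ and /u/): no rule targets it → [k].
/u/ (between /k/ and /b/): in an unstressed syllable, so rule 2 applies → [ə].
/b/ (between /u/ and /i/): between two vowels, so rule 1 applies → [β].
/i/ (word-final) occurs in an unstressed syllable → [ə] by rule 2.

[əˈβokəβə]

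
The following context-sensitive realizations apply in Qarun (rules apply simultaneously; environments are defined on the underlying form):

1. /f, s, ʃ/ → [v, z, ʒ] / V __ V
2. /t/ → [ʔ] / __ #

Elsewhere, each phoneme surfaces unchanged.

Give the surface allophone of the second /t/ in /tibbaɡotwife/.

[t]

/t/ — between /o/ and /w/; rule 2 does not apply here → [t].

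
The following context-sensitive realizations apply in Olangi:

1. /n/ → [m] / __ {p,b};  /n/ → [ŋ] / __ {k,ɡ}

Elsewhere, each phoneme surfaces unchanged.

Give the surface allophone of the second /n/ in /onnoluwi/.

/n/ — between /n/ and /o/; rule 1 does not apply here → [n].

[n]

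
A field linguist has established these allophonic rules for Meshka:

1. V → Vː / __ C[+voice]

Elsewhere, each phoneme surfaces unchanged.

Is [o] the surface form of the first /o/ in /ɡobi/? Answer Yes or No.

Rule 1 applies to /o/ (between /ɡ/ and /b/: before a voiced consonant) → [oː].
The actual realization is [oː], not [o].

No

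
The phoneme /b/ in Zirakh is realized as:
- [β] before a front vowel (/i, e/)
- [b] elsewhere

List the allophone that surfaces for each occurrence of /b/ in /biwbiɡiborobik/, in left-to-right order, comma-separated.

[β], [β], [b], [β]

Occurrence 1 (position 1): before a front vowel (/i, e/) → [β].
Occurrence 2 (position 4): before a front vowel (/i, e/) → [β].
Occurrence 3 (position 8): no conditioning environment matches → elsewhere allophone [b].
Occurrence 4 (position 12): before a front vowel (/i, e/) → [β].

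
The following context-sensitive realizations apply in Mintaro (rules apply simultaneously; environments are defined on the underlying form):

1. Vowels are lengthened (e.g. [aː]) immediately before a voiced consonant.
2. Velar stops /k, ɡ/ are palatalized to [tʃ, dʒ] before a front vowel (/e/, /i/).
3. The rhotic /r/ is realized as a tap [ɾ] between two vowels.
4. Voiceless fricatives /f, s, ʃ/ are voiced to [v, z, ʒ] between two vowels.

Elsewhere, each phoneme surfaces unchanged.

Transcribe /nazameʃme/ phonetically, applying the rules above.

/n/ stays [n].
/a/ — between /n/ and /z/, before a voiced consonant — surfaces as [aː] (rule 1).
/z/ stays [z].
/a/ — between /z/ and /m/, before a voiced consonant — surfaces as [aː] (rule 1).
/m/ stays [m].
/e/ — between /m/ and /ʃ/; rule 1 does not apply here → [e].
/ʃ/ (between /e/ and /m/) fails the environment for rule 4, so it stays [ʃ].
/m/ (between /ʃ/ and /e/): no rule targets it → [m].
/e/ (word-final): rule 1 targets it, but not before a voiced consonant → unchanged [e].

[naːzaːmeʃme]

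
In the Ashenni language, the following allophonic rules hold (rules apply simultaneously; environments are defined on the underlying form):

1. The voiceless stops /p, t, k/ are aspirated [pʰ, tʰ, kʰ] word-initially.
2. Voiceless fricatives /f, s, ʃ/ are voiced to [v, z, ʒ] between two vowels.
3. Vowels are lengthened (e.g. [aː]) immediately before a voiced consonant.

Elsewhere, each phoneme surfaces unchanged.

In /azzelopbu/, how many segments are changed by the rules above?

2

Segments that undergo a rule: /a/ → [aː] (rule 3); /e/ → [eː] (rule 3).
All other segments surface unchanged.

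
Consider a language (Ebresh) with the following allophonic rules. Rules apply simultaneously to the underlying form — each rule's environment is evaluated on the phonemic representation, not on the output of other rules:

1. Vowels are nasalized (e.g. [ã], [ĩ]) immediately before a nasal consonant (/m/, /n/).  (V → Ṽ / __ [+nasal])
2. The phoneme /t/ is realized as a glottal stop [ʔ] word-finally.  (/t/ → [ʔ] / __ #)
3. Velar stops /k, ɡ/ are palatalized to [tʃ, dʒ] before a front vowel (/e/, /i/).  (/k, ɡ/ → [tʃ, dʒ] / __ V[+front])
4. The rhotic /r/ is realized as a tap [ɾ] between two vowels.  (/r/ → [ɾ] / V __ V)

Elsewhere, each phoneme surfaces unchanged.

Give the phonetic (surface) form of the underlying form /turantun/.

/t/ (word-initial): rule 2 targets it, but not word-finally → unchanged [t].
/u/ (between /t/ and /r/) is in the target of rule 1 but the environment (before a nasal consonant) is not met → [u].
/r/ (between /u/ and /a/): between two vowels, so rule 4 applies → [ɾ].
/a/ meets the environment for rule 1 (before a nasal consonant) → [ã].
/n/ — not in any rule's target class → [n].
/t/ (between /n/ and /u/) fails the environment for rule 2, so it stays [t].
/u/ (between /t/ and /n/): before a nasal consonant, so rule 1 applies → [ũ].
/n/ — not in any rule's target class → [n].

[tuɾãntũn]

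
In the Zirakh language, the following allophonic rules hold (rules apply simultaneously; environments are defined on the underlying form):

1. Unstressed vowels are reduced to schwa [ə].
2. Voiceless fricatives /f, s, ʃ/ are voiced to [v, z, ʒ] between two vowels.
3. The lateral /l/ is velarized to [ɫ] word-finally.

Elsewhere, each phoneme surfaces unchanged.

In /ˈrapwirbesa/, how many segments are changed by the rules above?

Segments that undergo a rule: /i/ → [ə] (rule 1); /e/ → [ə] (rule 1); /s/ → [z] (rule 2); /a/ → [ə] (rule 1).
All other segments surface unchanged.

4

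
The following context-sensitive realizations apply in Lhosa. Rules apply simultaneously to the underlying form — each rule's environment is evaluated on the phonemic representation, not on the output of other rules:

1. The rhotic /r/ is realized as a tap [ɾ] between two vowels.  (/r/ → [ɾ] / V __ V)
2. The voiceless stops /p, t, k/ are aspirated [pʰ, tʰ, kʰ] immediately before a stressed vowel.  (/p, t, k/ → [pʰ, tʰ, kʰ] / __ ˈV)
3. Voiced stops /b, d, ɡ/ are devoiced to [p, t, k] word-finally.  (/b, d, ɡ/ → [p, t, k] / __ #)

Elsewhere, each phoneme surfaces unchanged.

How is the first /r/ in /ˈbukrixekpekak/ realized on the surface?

/r/ (between /k/ and /i/) is in the target of rule 1 but the environment (between two vowels) is not met → [r].

[r]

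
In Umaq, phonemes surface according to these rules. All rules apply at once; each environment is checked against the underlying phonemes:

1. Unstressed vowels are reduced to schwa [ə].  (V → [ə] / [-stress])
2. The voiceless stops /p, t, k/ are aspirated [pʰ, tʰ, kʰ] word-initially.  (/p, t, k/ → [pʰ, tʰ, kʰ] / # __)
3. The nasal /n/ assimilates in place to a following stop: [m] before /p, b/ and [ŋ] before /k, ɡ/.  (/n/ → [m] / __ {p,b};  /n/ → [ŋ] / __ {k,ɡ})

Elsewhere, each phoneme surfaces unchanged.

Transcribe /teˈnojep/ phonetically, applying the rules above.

/t/ meets the environment for rule 2 (word-initially) → [tʰ].
/e/ meets the environment for rule 1 (in an unstressed syllable) → [ə].
/n/ — between /e/ and /o/; rule 3 does not apply here → [n].
/o/ — between /n/ and /j/; rule 1 does not apply here → [o].
Rule 1 applies to /e/ (between /j/ and /p/: in an unstressed syllable) → [ə].
/p/ (word-final) fails the environment for rule 2, so it stays [p].

[tʰəˈnojəp]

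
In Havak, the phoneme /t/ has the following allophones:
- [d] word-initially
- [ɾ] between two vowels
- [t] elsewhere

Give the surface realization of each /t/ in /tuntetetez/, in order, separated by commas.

Occurrence 1 (position 1): word-initially → [d].
Occurrence 2 (position 4): no conditioning environment matches → elsewhere allophone [t].
Occurrence 3 (position 6): between two vowels → [ɾ].
Occurrence 4 (position 8): between two vowels → [ɾ].

[d], [t], [ɾ], [ɾ]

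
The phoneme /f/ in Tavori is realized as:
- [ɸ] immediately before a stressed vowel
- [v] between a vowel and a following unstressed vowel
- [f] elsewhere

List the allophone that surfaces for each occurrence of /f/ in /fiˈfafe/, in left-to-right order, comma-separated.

Occurrence 1 (position 1): no conditioning environment matches → elsewhere allophone [f].
Occurrence 2 (position 3): immediately before a stressed vowel → [ɸ].
Occurrence 3 (position 5): between a vowel and a following unstressed vowel → [v].

[f], [ɸ], [v]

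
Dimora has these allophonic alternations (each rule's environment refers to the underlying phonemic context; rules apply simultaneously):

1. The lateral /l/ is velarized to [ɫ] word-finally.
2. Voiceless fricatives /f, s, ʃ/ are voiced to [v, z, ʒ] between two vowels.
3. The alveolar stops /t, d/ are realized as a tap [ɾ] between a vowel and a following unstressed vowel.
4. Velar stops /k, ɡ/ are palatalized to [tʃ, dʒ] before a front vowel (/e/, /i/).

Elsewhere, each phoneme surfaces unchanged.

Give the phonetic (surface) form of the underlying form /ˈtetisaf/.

/t/ (word-initial): rule 3 targets it, but not between a vowel and a following unstressed vowel → unchanged [t].
/e/ — not in any rule's target class → [e].
/t/ — between /e/ and /i/, between a vowel and a following unstressed vowel — surfaces as [ɾ] (rule 3).
/i/ stays [i].
/s/ meets the environment for rule 2 (between two vowels) → [z].
/a/ — not in any rule's target class → [a].
/f/ — word-final; rule 2 does not apply here → [f].

[ˈteɾizaf]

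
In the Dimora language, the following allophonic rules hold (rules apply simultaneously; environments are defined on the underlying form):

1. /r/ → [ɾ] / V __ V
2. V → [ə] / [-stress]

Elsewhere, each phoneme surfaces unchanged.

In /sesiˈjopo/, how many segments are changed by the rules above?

3

Segments that undergo a rule: /e/ → [ə] (rule 2); /i/ → [ə] (rule 2); /o/ → [ə] (rule 2).
All other segments surface unchanged.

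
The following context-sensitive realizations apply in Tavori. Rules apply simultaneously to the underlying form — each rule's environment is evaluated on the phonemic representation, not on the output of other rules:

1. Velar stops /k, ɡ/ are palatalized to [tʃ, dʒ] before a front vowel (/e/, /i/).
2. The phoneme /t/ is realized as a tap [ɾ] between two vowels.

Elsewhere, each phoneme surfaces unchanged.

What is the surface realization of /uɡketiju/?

[uɡtʃeɾiju]

/u/ (word-initial): no rule targets it → [u].
/ɡ/ — between /u/ and /k/; rule 1 does not apply here → [ɡ].
/k/ (between /ɡ/ and /e/) occurs before a front vowel → [tʃ] by rule 1.
/e/ stays [e].
/t/ — between /e/ and /i/, between two vowels — surfaces as [ɾ] (rule 2).
/i/ (between /t/ and /j/) is unaffected → [i].
/j/ (between /i/ and /u/) is unaffected → [j].
/u/ stays [u].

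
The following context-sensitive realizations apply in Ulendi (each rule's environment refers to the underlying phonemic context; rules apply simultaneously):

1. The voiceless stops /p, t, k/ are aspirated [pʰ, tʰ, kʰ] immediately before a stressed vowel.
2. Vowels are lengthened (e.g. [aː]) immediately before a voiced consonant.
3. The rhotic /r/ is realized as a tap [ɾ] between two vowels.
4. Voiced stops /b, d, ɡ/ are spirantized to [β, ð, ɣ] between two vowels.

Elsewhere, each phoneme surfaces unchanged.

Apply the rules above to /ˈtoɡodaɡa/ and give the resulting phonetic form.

/t/ (word-initial): immediately before a stressed vowel, so rule 1 applies → [tʰ].
/o/ (between /t/ and /ɡ/) occurs before a voiced consonant → [oː] by rule 2.
Rule 4 applies to /ɡ/ (between /o/ and /o/: between two vowels) → [ɣ].
/o/ meets the environment for rule 2 (before a voiced consonant) → [oː].
/d/ meets the environment for rule 4 (between two vowels) → [ð].
/a/ (between /d/ and /ɡ/): before a voiced consonant, so rule 2 applies → [aː].
/ɡ/ (between /a/ and /a/) occurs between two vowels → [ɣ] by rule 4.
/a/ (word-final) fails the environment for rule 2, so it stays [a].

[ˈtʰoːɣoːðaːɣa]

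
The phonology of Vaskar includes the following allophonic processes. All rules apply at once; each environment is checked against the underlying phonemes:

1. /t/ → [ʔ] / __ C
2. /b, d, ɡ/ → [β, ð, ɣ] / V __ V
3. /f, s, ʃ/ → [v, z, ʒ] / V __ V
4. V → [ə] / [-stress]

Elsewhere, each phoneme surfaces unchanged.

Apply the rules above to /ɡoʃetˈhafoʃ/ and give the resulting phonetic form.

/ɡ/ (word-initial): rule 2 targets it, but not between two vowels → unchanged [ɡ].
/o/ meets the environment for rule 4 (in an unstressed syllable) → [ə].
/ʃ/ meets the environment for rule 3 (between two vowels) → [ʒ].
/e/ (between /ʃ/ and /t/) occurs in an unstressed syllable → [ə] by rule 4.
/t/ (between /e/ and /h/): immediately before a consonant, so rule 1 applies → [ʔ].
/a/ (between /h/ and /f/) is in the target of rule 4 but the environment (in an unstressed syllable) is not met → [a].
/f/ (between /a/ and /o/) occurs between two vowels → [v] by rule 3.
Rule 4 applies to /o/ (between /f/ and /ʃ/: in an unstressed syllable) → [ə].
/ʃ/ (word-final) fails the environment for rule 3, so it stays [ʃ].

[ɡəʒəʔˈhavəʃ]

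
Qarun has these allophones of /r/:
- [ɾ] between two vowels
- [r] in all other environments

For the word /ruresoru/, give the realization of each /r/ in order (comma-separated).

Occurrence 1 (position 1): no conditioning environment matches → elsewhere allophone [r].
Occurrence 2 (position 3): between two vowels → [ɾ].
Occurrence 3 (position 7): between two vowels → [ɾ].

[r], [ɾ], [ɾ]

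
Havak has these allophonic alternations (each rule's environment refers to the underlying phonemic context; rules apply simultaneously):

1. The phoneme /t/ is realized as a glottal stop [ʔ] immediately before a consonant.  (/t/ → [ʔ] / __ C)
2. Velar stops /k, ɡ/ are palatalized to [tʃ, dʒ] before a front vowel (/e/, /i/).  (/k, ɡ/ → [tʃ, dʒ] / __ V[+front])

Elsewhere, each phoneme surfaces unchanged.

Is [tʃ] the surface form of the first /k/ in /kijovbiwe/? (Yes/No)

Yes

/k/ (word-initial): before a front vowel, so rule 2 applies → [tʃ].
The actual realization is [tʃ], which matches [tʃ].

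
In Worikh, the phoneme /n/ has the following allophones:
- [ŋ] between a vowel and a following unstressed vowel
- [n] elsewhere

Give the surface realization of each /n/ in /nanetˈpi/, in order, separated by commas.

[n], [ŋ]

Occurrence 1 (position 1): no conditioning environment matches → elsewhere allophone [n].
Occurrence 2 (position 3): between a vowel and a following unstressed vowel → [ŋ].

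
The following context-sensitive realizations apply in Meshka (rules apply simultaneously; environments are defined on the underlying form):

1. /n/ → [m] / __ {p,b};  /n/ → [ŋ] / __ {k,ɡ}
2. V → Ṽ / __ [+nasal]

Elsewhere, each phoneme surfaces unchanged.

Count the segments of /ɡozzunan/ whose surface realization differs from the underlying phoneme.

2

Segments that undergo a rule: /u/ → [ũ] (rule 2); /a/ → [ã] (rule 2).
All other segments surface unchanged.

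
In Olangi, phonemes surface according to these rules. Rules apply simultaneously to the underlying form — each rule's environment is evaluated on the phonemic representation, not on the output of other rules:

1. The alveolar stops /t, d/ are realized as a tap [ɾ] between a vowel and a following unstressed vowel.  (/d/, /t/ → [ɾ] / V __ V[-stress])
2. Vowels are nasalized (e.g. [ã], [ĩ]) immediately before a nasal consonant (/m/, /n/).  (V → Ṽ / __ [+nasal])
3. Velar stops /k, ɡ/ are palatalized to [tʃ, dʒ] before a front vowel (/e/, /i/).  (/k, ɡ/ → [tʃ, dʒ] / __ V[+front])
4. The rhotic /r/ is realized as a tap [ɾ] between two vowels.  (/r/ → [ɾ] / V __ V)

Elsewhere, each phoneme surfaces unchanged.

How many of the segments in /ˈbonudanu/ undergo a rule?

Segments that undergo a rule: /o/ → [õ] (rule 2); /d/ → [ɾ] (rule 1); /a/ → [ã] (rule 2).
All other segments surface unchanged.

3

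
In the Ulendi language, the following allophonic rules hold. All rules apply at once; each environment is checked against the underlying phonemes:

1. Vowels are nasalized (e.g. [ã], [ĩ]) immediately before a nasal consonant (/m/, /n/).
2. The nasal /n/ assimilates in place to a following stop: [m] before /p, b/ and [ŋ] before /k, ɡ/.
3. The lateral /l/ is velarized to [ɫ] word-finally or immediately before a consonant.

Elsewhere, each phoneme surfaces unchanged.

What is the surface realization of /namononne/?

/n/ — word-initial; rule 2 does not apply here → [n].
/a/ — between /n/ and /m/, before a nasal consonant — surfaces as [ã] (rule 1).
/m/ (between /a/ and /o/): no rule targets it → [m].
/o/ (between /m/ and /n/): before a nasal consonant, so rule 1 applies → [õ].
/n/ (between /o/ and /o/) is in the target of rule 2 but the environment (before a labial or velar stop) is not met → [n].
/o/ (between /n/ and /n/): before a nasal consonant, so rule 1 applies → [õ].
/n/ (between /o/ and /n/) is in the target of rule 2 but the environment (before a labial or velar stop) is not met → [n].
/n/ — between /n/ and /e/; rule 2 does not apply here → [n].
/e/ (word-final) is in the target of rule 1 but the environment (before a nasal consonant) is not met → [e].

[nãmõnõnne]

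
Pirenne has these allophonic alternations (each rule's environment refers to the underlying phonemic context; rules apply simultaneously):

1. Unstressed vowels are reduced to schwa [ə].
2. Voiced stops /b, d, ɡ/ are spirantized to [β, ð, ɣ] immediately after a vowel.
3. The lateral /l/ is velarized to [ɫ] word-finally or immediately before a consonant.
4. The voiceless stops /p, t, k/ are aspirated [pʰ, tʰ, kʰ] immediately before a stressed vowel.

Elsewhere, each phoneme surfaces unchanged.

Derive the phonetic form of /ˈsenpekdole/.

/s/ stays [s].
/e/ (between /s/ and /n/) is in the target of rule 1 but the environment (in an unstressed syllable) is not met → [e].
/n/ — not in any rule's target class → [n].
/p/ (between /n/ and /e/) is in the target of rule 4 but the environment (immediately before a stressed vowel) is not met → [p].
/e/ (between /p/ and /k/) occurs in an unstressed syllable → [ə] by rule 1.
/k/ — between /e/ and /d/; rule 4 does not apply here → [k].
/d/ — between /k/ and /o/; rule 2 does not apply here → [d].
Rule 1 applies to /o/ (between /d/ and /l/: in an unstressed syllable) → [ə].
/l/ — between /o/ and /e/; rule 3 does not apply here → [l].
/e/ — word-final, in an unstressed syllable — surfaces as [ə] (rule 1).

[ˈsenpəkdələ]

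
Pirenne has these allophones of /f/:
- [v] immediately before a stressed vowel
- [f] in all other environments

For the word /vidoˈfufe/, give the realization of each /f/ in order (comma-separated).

[v], [f]

Occurrence 1 (position 5): immediately before a stressed vowel → [v].
Occurrence 2 (position 7): no conditioning environment matches → elsewhere allophone [f].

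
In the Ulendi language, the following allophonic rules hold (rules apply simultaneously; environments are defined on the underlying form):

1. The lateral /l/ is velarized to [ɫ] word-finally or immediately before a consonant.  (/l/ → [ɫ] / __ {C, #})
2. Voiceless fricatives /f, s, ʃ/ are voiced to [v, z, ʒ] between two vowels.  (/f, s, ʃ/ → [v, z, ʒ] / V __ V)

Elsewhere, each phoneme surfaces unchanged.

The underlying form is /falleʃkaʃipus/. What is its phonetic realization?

/f/ (word-initial) is in the target of rule 2 but the environment (between two vowels) is not met → [f].
/a/ — not in any rule's target class → [a].
/l/ (between /a/ and /l/): word-finally or immediately before a consonant, so rule 1 applies → [ɫ].
/l/ (between /l/ and /e/) fails the environment for rule 1, so it stays [l].
/e/ (between /l/ and /ʃ/): no rule targets it → [e].
/ʃ/ — between /e/ and /k/; rule 2 does not apply here → [ʃ].
/k/ — not in any rule's target class → [k].
/a/ (between /k/ and /ʃ/): no rule targets it → [a].
/ʃ/ meets the environment for rule 2 (between two vowels) → [ʒ].
/i/ stays [i].
/p/ (between /i/ and /u/): no rule targets it → [p].
/u/ (between /p/ and /s/) is unaffected → [u].
/s/ (word-final): rule 2 targets it, but not between two vowels → unchanged [s].

[faɫleʃkaʒipus]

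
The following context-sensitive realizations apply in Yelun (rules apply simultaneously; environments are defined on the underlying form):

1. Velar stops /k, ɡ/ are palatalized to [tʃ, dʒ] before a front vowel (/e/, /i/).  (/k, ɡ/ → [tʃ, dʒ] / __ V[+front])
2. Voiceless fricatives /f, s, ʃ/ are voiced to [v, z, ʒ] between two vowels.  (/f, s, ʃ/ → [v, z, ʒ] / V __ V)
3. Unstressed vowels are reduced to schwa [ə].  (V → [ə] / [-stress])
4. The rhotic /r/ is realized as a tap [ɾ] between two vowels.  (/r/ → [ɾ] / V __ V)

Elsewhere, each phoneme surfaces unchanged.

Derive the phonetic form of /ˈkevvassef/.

/k/ (word-initial): before a front vowel, so rule 1 applies → [tʃ].
/e/ (between /k/ and /v/): rule 3 targets it, but not in an unstressed syllable → unchanged [e].
/v/ (between /e/ and /v/) is unaffected → [v].
/v/ (between /v/ and /a/) is unaffected → [v].
Rule 3 applies to /a/ (between /v/ and /s/: in an unstressed syllable) → [ə].
/s/ — between /a/ and /s/; rule 2 does not apply here → [s].
/s/ — between /s/ and /e/; rule 2 does not apply here → [s].
Rule 3 applies to /e/ (between /s/ and /f/: in an unstressed syllable) → [ə].
/f/ (word-final) fails the environment for rule 2, so it stays [f].

[ˈtʃevvəssəf]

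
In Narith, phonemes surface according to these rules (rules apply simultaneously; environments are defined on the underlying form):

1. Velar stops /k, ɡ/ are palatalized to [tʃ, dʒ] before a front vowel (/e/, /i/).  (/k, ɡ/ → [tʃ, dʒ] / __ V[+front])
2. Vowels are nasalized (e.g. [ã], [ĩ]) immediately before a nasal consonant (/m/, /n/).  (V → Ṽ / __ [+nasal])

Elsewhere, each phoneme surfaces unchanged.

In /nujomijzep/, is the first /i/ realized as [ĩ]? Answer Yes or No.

No

/i/ — between /m/ and /j/; rule 2 does not apply here → [i].
The actual realization is [i], not [ĩ].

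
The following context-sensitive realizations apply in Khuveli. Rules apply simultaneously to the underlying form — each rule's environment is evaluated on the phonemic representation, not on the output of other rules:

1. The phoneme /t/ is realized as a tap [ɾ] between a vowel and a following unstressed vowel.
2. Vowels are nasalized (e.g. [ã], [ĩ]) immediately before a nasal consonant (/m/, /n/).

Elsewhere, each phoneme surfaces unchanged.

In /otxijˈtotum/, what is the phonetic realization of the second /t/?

[t]

/t/ (between /j/ and /o/) fails the environment for rule 1, so it stays [t].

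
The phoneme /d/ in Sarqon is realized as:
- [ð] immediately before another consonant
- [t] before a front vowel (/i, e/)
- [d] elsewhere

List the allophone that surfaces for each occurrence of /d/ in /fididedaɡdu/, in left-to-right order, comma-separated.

Occurrence 1 (position 3): before a front vowel (/i, e/) → [t].
Occurrence 2 (position 5): before a front vowel (/i, e/) → [t].
Occurrence 3 (position 7): no conditioning environment matches → elsewhere allophone [d].
Occurrence 4 (position 10): no conditioning environment matches → elsewhere allophone [d].

[t], [t], [d], [d]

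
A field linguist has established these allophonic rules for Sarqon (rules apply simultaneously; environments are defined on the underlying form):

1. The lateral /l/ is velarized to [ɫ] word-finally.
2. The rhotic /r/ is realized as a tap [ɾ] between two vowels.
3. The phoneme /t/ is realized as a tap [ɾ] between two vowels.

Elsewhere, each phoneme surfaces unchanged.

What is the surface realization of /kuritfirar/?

/k/ (word-initial): no rule targets it → [k].
/u/ (between /k/ and /r/): no rule targets it → [u].
/r/ (between /u/ and /i/) occurs between two vowels → [ɾ] by rule 2.
/i/ (between /r/ and /t/): no rule targets it → [i].
/t/ (between /i/ and /f/): rule 3 targets it, but not between two vowels → unchanged [t].
/f/ stays [f].
/i/ stays [i].
/r/ — between /i/ and /a/, between two vowels — surfaces as [ɾ] (rule 2).
/a/ stays [a].
/r/ (word-final): rule 2 targets it, but not between two vowels → unchanged [r].

[kuɾitfiɾar]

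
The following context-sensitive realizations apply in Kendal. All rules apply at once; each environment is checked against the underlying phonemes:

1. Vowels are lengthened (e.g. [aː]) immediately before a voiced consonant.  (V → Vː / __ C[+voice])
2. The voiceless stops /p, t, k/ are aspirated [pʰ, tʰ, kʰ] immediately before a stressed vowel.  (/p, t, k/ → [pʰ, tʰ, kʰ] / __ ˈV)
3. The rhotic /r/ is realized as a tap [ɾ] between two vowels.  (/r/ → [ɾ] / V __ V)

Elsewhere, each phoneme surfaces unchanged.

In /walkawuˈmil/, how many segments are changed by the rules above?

4

Segments that undergo a rule: /a/ → [aː] (rule 1); /a/ → [aː] (rule 1); /u/ → [uː] (rule 1); /i/ → [iː] (rule 1).
All other segments surface unchanged.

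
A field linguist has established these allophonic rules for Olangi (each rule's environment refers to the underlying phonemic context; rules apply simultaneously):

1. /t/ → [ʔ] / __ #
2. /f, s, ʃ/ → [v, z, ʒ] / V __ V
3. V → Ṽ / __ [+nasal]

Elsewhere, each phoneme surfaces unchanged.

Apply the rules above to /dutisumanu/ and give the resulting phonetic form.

/u/ (between /d/ and /t/) fails the environment for rule 3, so it stays [u].
/t/ (between /u/ and /i/): rule 1 targets it, but not word-finally → unchanged [t].
/i/ (between /t/ and /s/) fails the environment for rule 3, so it stays [i].
/s/ (between /i/ and /u/) occurs between two vowels → [z] by rule 2.
/u/ — between /s/ and /m/, before a nasal consonant — surfaces as [ũ] (rule 3).
/a/ (between /m/ and /n/) occurs before a nasal consonant → [ã] by rule 3.
/u/ — word-final; rule 3 does not apply here → [u].

[dutizũmãnu]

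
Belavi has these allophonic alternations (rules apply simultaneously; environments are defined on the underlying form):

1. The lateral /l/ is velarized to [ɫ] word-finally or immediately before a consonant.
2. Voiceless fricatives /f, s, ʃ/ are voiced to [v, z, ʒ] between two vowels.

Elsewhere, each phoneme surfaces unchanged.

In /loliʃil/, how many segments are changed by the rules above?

Segments that undergo a rule: /ʃ/ → [ʒ] (rule 2); /l/ → [ɫ] (rule 1).
All other segments surface unchanged.

2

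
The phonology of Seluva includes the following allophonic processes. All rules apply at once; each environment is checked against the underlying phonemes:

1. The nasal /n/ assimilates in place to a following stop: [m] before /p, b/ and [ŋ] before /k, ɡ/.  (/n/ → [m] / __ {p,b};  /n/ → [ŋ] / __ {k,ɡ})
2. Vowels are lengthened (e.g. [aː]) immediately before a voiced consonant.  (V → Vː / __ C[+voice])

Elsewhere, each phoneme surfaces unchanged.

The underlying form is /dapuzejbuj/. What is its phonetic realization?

/a/ (between /d/ and /p/) fails the environment for rule 2, so it stays [a].
/u/ — between /p/ and /z/, before a voiced consonant — surfaces as [uː] (rule 2).
Rule 2 applies to /e/ (between /z/ and /j/: before a voiced consonant) → [eː].
Rule 2 applies to /u/ (between /b/ and /j/: before a voiced consonant) → [uː].

[dapuːzeːjbuːj]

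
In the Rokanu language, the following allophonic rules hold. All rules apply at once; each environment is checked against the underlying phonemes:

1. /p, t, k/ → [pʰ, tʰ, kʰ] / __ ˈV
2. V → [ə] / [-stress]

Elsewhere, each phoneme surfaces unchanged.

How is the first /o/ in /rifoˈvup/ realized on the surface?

[ə]

/o/ (between /f/ and /v/) occurs in an unstressed syllable → [ə] by rule 2.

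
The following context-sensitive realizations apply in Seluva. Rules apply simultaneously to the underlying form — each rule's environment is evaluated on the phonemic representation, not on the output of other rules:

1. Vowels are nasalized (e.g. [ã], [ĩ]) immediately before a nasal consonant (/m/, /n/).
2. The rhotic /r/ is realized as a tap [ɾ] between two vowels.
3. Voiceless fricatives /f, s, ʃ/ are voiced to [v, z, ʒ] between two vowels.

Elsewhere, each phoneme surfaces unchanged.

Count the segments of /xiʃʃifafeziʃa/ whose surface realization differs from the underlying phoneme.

3

Segments that undergo a rule: /f/ → [v] (rule 3); /f/ → [v] (rule 3); /ʃ/ → [ʒ] (rule 3).
All other segments surface unchanged.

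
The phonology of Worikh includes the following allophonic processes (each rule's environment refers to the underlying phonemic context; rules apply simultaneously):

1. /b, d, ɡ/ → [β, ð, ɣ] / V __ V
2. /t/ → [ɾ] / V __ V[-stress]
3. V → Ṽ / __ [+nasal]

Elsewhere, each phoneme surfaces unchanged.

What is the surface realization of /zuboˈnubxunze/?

[zuβõˈnubxũnze]

/u/ — between /z/ and /b/; rule 3 does not apply here → [u].
/b/ (between /u/ and /o/): between two vowels, so rule 1 applies → [β].
/o/ (between /b/ and /n/): before a nasal consonant, so rule 3 applies → [õ].
/u/ — between /n/ and /b/; rule 3 does not apply here → [u].
/b/ — between /u/ and /x/; rule 1 does not apply here → [b].
/u/ (between /x/ and /n/) occurs before a nasal consonant → [ũ] by rule 3.
/e/ (word-final) is in the target of rule 3 but the environment (before a nasal consonant) is not met → [e].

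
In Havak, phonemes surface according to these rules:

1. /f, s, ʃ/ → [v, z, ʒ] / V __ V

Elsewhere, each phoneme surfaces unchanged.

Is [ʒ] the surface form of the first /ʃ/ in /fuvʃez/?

No

/ʃ/ — between /v/ and /e/; rule 1 does not apply here → [ʃ].
The actual realization is [ʃ], not [ʒ].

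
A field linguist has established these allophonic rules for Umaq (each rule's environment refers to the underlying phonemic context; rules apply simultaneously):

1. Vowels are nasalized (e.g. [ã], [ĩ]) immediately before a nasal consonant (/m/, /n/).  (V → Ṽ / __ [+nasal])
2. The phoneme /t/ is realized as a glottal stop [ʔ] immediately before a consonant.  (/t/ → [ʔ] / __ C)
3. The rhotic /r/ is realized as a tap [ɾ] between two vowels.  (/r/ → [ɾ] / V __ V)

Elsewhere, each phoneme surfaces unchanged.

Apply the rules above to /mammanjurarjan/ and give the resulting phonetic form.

[mãmmãnjuɾarjãn]

/a/ (between /m/ and /m/) occurs before a nasal consonant → [ã] by rule 1.
/a/ (between /m/ and /n/) occurs before a nasal consonant → [ã] by rule 1.
/u/ (between /j/ and /r/): rule 1 targets it, but not before a nasal consonant → unchanged [u].
/r/ meets the environment for rule 3 (between two vowels) → [ɾ].
/a/ (between /r/ and /r/): rule 1 targets it, but not before a nasal consonant → unchanged [a].
/r/ (between /a/ and /j/) is in the target of rule 3 but the environment (between two vowels) is not met → [r].
/a/ (between /j/ and /n/): before a nasal consonant, so rule 1 applies → [ã].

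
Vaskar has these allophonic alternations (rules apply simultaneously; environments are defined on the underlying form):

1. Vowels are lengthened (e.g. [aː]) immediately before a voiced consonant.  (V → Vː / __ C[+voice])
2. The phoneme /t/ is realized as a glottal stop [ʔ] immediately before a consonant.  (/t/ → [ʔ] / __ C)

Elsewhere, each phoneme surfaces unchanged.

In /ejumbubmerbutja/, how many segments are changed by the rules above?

Segments that undergo a rule: /e/ → [eː] (rule 1); /u/ → [uː] (rule 1); /u/ → [uː] (rule 1); /e/ → [eː] (rule 1); /t/ → [ʔ] (rule 2).
All other segments surface unchanged.

5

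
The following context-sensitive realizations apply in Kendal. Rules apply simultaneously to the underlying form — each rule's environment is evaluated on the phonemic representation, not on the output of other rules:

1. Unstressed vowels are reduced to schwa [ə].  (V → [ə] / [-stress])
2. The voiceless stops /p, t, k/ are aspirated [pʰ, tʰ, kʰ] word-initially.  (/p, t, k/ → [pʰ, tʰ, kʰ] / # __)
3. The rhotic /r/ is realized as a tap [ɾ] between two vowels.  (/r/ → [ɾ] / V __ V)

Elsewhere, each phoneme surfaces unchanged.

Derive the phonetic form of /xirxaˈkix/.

[xərxəˈkix]

/x/ (word-initial) is unaffected → [x].
/i/ — between /x/ and /r/, in an unstressed syllable — surfaces as [ə] (rule 1).
/r/ — between /i/ and /x/; rule 3 does not apply here → [r].
/x/ (between /r/ and /a/): no rule targets it → [x].
/a/ meets the environment for rule 1 (in an unstressed syllable) → [ə].
/k/ (between /a/ and /i/) is in the target of rule 2 but the environment (word-initially) is not met → [k].
/i/ (between /k/ and /x/) is in the target of rule 1 but the environment (in an unstressed syllable) is not met → [i].
/x/ stays [x].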